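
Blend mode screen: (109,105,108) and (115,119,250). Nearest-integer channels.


Screen: C = 255 - (255-A)×(255-B)/255, rounded to nearest integer
R: 255 - (255-109)×(255-115)/255 = 255 - 20440/255 ≈ 255 - 80.157 = 174.843 → 175
G: 255 - (255-105)×(255-119)/255 = 255 - 20400/255 ≈ 255 - 80.000 = 175.000 → 175
B: 255 - (255-108)×(255-250)/255 = 255 - 735/255 ≈ 255 - 2.882 = 252.118 → 252
= RGB(175, 175, 252)


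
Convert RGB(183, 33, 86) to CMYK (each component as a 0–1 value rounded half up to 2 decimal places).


R'=183/255≈0.7176, G'=33/255≈0.1294, B'=86/255≈0.3373
K = 1 - max(R',G',B') = 1 - 183/255 = 72/255 = 0.28235… → 0.28
(1-R'-K)/(1-K) simplifies to (max-R)/max with max = 183:
C = (183-183)/183 = 0/183 = 0 → 0.00
M = (183-33)/183 = 150/183 = 0.81967… → 0.82
Y = (183-86)/183 = 97/183 = 0.53005… → 0.53
= CMYK(0.00, 0.82, 0.53, 0.28)


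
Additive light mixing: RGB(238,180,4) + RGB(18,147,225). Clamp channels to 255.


Additive: each channel = min(255, C₁+C₂)
R: 238+18 = 256 → 255
G: 180+147 = 327 → 255
B: 4+225 = 229 → 229
= RGB(255, 255, 229)


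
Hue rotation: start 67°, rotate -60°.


New hue = (H + rotation) mod 360
New hue = (67 -60) mod 360
= 7 mod 360
= 7°


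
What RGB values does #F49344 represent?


F4 → 244 (R)
93 → 147 (G)
44 → 68 (B)
= RGB(244, 147, 68)


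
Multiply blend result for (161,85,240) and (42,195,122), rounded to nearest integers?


Multiply: C = A×B/255, rounded to nearest integer
R: 161×42/255 = 6762/255 ≈ 26.518 → 27
G: 85×195/255 = 16575/255 ≈ 65.000 → 65
B: 240×122/255 = 29280/255 ≈ 114.824 → 115
= RGB(27, 65, 115)


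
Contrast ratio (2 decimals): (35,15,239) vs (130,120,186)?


Linearize each sRGB channel c=v/255: c/12.92 if c ≤ 0.04045 else ((c+0.055)/1.055)^2.4
L = 0.2126×R_lin + 0.7152×G_lin + 0.0722×B_lin
Color 1 (35,15,239):
  R=35: 35/255≈0.1373 > 0.04045 → ((0.1373+0.055)/1.055)^2.4 ≈ 0.01681
  G=15: 15/255≈0.0588 > 0.04045 → ((0.0588+0.055)/1.055)^2.4 ≈ 0.00478
  B=239: 239/255≈0.9373 > 0.04045 → ((0.9373+0.055)/1.055)^2.4 ≈ 0.86316
  L1 = 0.2126×0.01681 + 0.7152×0.00478 + 0.0722×0.86316 ≈ 0.06931
Color 2 (130,120,186):
  R=130: 130/255≈0.5098 > 0.04045 → ((0.5098+0.055)/1.055)^2.4 ≈ 0.22323
  G=120: 120/255≈0.4706 > 0.04045 → ((0.4706+0.055)/1.055)^2.4 ≈ 0.18782
  B=186: 186/255≈0.7294 > 0.04045 → ((0.7294+0.055)/1.055)^2.4 ≈ 0.49102
  L2 = 0.2126×0.22323 + 0.7152×0.18782 + 0.0722×0.49102 ≈ 0.21724
Lighter = 0.21724, Darker = 0.06931
Ratio = (L_lighter + 0.05) / (L_darker + 0.05)
Ratio = (0.21724 + 0.05) / (0.06931 + 0.05) = 0.26724 / 0.11931 ≈ 2.2399
Ratio ≈ 2.24:1


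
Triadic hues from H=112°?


Triadic: equally spaced at 120° intervals
H1 = 112°
H2 = (112 + 120) mod 360 = 232°
H3 = (112 + 240) mod 360 = 352°
Triadic = 112°, 232°, 352°


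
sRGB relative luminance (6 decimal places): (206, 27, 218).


Linearize each channel (sRGB transfer function): c = v/255; c_lin = c/12.92 if c ≤ 0.04045, else ((c+0.055)/1.055)^2.4
  R: 206/255 ≈ 0.807843 > 0.04045 → ((0.807843+0.055)/1.055)^2.4 ≈ 0.617207
  G: 27/255 ≈ 0.105882 > 0.04045 → ((0.105882+0.055)/1.055)^2.4 ≈ 0.010960
  B: 218/255 ≈ 0.854902 > 0.04045 → ((0.854902+0.055)/1.055)^2.4 ≈ 0.701102
R_lin = 0.617207, G_lin = 0.010960, B_lin = 0.701102
L = 0.2126×R + 0.7152×G + 0.0722×B
L = 0.2126×0.617207 + 0.7152×0.010960 + 0.0722×0.701102
L ≈ 0.189676


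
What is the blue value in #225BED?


Color: #225BED
R = 22 = 34
G = 5B = 91
B = ED = 237
Blue = 237


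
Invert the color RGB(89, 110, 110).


Invert: (255-R, 255-G, 255-B)
R: 255-89 = 166
G: 255-110 = 145
B: 255-110 = 145
= RGB(166, 145, 145)


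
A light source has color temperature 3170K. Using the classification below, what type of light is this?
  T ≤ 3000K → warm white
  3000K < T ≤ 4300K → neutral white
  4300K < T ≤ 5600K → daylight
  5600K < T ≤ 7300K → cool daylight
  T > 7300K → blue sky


Temperature: 3170K
3000K < 3170K ≤ 4300K → neutral white
Classification: neutral white


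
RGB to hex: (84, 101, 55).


R = 84 → 54 (hex)
G = 101 → 65 (hex)
B = 55 → 37 (hex)
Hex = #546537


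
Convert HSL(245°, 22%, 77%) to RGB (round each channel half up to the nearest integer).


H=245°, S=0.22, L=0.77
C = (1-|2L-1|)×S = (1-|0.54|)×0.22 = 0.1012
H' = H/60 = 245/60 ≈ 4.0833; X = C×(1-|H' mod 2 - 1|) ≈ 0.0084
m = L - C/2 = 0.77 - 0.0506 = 0.7194
Sector ⌊H'⌋ = 4 → (R',G',B') = (≈0.0084, 0.0, 0.1012)
RGB = ((R'+m)×255, (G'+m)×255, (B'+m)×255) = (185.5975, 183.447, 209.253)
Round half up → RGB(186, 183, 209)


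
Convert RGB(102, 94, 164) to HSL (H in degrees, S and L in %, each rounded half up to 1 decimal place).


Normalize: R'=102/255≈0.4000, G'=94/255≈0.3686, B'=164/255≈0.6431
Max=164/255, Min=94/255, Δ=Max-Min=70/255
L = (Max+Min)/2 = (164+94)/510 = 258/510 = 0.50588… → L = 50.6%
L > 0.5 → S = Δ/(2-Max-Min) = 70/(510-164-94) = 70/252 = 0.27777… → S = 27.8%
(the 1/255 factors cancel in S and H, so raw channel differences can be used)
Max is B' → H = 60 × ((R-G)/Δ + 4) = 60 × ((102-94)/70 + 4)
  8/70 + 4 = 0.1142… + 4 = 4.1142…
  H = 60 × 4.1142… = 246.857…° → H = 246.9°
= HSL(246.9°, 27.8%, 50.6%)


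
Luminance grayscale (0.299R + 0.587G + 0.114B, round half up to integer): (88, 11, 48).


Gray = 0.299×R + 0.587×G + 0.114×B
Gray = 0.299×88 + 0.587×11 + 0.114×48
Gray = 26.312 + 6.457 + 5.472
Gray = 38.241 → round half up → 38
Gray = 38


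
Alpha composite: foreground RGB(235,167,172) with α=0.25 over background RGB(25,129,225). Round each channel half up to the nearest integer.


C = α×F + (1-α)×B, with 1-α = 0.75
R: 0.25×235 + 0.75×25 = 58.75 + 18.75 = 77.50 → 78
G: 0.25×167 + 0.75×129 = 41.75 + 96.75 = 138.50 → 139
B: 0.25×172 + 0.75×225 = 43.00 + 168.75 = 211.75 → 212
= RGB(78, 139, 212)


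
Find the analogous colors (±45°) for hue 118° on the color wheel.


Base hue: 118°
Left analog: (118 - 45) mod 360 = 73°
Right analog: (118 + 45) mod 360 = 163°
Analogous hues = 73° and 163°


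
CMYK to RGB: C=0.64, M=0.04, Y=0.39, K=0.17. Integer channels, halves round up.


R = 255 × (1-C) × (1-K) = 255 × 0.36 × 0.83 = 76.194 → 76
G = 255 × (1-M) × (1-K) = 255 × 0.96 × 0.83 = 203.184 → 203
B = 255 × (1-Y) × (1-K) = 255 × 0.61 × 0.83 = 129.1065 → 129
= RGB(76, 203, 129)


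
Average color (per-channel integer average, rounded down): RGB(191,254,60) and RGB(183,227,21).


Midpoint: each channel = ⌊(C₁+C₂)/2⌋
R: ⌊(191+183)/2⌋ = 187
G: ⌊(254+227)/2⌋ = 240
B: ⌊(60+21)/2⌋ = 40
= RGB(187, 240, 40)


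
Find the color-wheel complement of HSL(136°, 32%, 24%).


Complement = opposite side of color wheel = hue + 180°
H' = (136 + 180) mod 360 = 316°
S and L unchanged.
= HSL(316°, 32%, 24%)


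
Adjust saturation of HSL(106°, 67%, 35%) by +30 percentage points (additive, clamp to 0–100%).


Original S = 67%
Adjustment = +30 percentage points
New S = 67 + (30) = 97
Clamp to [0, 100] → 97
= HSL(106°, 97%, 35%)


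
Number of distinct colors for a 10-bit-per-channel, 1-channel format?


Total bits = 10 bits/channel × 1 channels = 10 bits
Distinct colors = 2^10
= 1,024 colors


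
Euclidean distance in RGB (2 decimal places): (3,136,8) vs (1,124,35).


d = √[(R₁-R₂)² + (G₁-G₂)² + (B₁-B₂)²]
d = √[(3-1)² + (136-124)² + (8-35)²]
d = √[4 + 144 + 729]
d = √877
d ≈ 29.61


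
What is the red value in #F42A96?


Color: #F42A96
R = F4 = 244
G = 2A = 42
B = 96 = 150
Red = 244


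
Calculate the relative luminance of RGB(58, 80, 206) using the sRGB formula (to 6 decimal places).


Linearize each channel (sRGB transfer function): c = v/255; c_lin = c/12.92 if c ≤ 0.04045, else ((c+0.055)/1.055)^2.4
  R: 58/255 ≈ 0.227451 > 0.04045 → ((0.227451+0.055)/1.055)^2.4 ≈ 0.042311
  G: 80/255 ≈ 0.313725 > 0.04045 → ((0.313725+0.055)/1.055)^2.4 ≈ 0.080220
  B: 206/255 ≈ 0.807843 > 0.04045 → ((0.807843+0.055)/1.055)^2.4 ≈ 0.617207
R_lin = 0.042311, G_lin = 0.080220, B_lin = 0.617207
L = 0.2126×R + 0.7152×G + 0.0722×B
L = 0.2126×0.042311 + 0.7152×0.080220 + 0.0722×0.617207
L ≈ 0.110931


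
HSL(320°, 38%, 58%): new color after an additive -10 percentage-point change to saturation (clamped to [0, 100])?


Original S = 38%
Adjustment = -10 percentage points
New S = 38 + (-10) = 28
Clamp to [0, 100] → 28
= HSL(320°, 28%, 58%)


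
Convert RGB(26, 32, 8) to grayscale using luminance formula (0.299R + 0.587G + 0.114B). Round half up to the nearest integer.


Gray = 0.299×R + 0.587×G + 0.114×B
Gray = 0.299×26 + 0.587×32 + 0.114×8
Gray = 7.774 + 18.784 + 0.912
Gray = 27.470 → round half up → 27
Gray = 27


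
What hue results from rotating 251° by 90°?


New hue = (H + rotation) mod 360
New hue = (251 + 90) mod 360
= 341 mod 360
= 341°


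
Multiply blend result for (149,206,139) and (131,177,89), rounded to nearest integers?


Multiply: C = A×B/255, rounded to nearest integer
R: 149×131/255 = 19519/255 ≈ 76.545 → 77
G: 206×177/255 = 36462/255 ≈ 142.988 → 143
B: 139×89/255 = 12371/255 ≈ 48.514 → 49
= RGB(77, 143, 49)


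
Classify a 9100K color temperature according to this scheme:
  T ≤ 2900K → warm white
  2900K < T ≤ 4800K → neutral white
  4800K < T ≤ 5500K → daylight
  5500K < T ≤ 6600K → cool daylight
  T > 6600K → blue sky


Temperature: 9100K
9100K > 6600K → blue sky
Classification: blue sky


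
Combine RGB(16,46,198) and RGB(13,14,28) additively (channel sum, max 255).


Additive: each channel = min(255, C₁+C₂)
R: 16+13 = 29 → 29
G: 46+14 = 60 → 60
B: 198+28 = 226 → 226
= RGB(29, 60, 226)


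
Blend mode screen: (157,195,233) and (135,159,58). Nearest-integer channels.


Screen: C = 255 - (255-A)×(255-B)/255, rounded to nearest integer
R: 255 - (255-157)×(255-135)/255 = 255 - 11760/255 ≈ 255 - 46.118 = 208.882 → 209
G: 255 - (255-195)×(255-159)/255 = 255 - 5760/255 ≈ 255 - 22.588 = 232.412 → 232
B: 255 - (255-233)×(255-58)/255 = 255 - 4334/255 ≈ 255 - 16.996 = 238.004 → 238
= RGB(209, 232, 238)


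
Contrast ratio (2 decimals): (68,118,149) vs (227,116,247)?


Linearize each sRGB channel c=v/255: c/12.92 if c ≤ 0.04045 else ((c+0.055)/1.055)^2.4
L = 0.2126×R_lin + 0.7152×G_lin + 0.0722×B_lin
Color 1 (68,118,149):
  R=68: 68/255≈0.2667 > 0.04045 → ((0.2667+0.055)/1.055)^2.4 ≈ 0.05781
  G=118: 118/255≈0.4627 > 0.04045 → ((0.4627+0.055)/1.055)^2.4 ≈ 0.18116
  B=149: 149/255≈0.5843 > 0.04045 → ((0.5843+0.055)/1.055)^2.4 ≈ 0.30054
  L1 = 0.2126×0.05781 + 0.7152×0.18116 + 0.0722×0.30054 ≈ 0.16356
Color 2 (227,116,247):
  R=227: 227/255≈0.8902 > 0.04045 → ((0.8902+0.055)/1.055)^2.4 ≈ 0.76815
  G=116: 116/255≈0.4549 > 0.04045 → ((0.4549+0.055)/1.055)^2.4 ≈ 0.17465
  B=247: 247/255≈0.9686 > 0.04045 → ((0.9686+0.055)/1.055)^2.4 ≈ 0.93011
  L2 = 0.2126×0.76815 + 0.7152×0.17465 + 0.0722×0.93011 ≈ 0.35537
Lighter = 0.35537, Darker = 0.16356
Ratio = (L_lighter + 0.05) / (L_darker + 0.05)
Ratio = (0.35537 + 0.05) / (0.16356 + 0.05) = 0.40537 / 0.21356 ≈ 1.8982
Ratio ≈ 1.90:1


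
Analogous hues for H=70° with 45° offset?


Base hue: 70°
Left analog: (70 - 45) mod 360 = 25°
Right analog: (70 + 45) mod 360 = 115°
Analogous hues = 25° and 115°


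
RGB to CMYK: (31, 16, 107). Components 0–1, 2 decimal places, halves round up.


R'=31/255≈0.1216, G'=16/255≈0.0627, B'=107/255≈0.4196
K = 1 - max(R',G',B') = 1 - 107/255 = 148/255 = 0.58039… → 0.58
(1-R'-K)/(1-K) simplifies to (max-R)/max with max = 107:
C = (107-31)/107 = 76/107 = 0.71028… → 0.71
M = (107-16)/107 = 91/107 = 0.85046… → 0.85
Y = (107-107)/107 = 0/107 = 0 → 0.00
= CMYK(0.71, 0.85, 0.00, 0.58)


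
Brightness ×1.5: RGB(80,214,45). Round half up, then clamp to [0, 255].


Multiply each channel by 1.5, round half up, clamp to [0, 255]
R: 80×1.5 = 120
G: 214×1.5 = 321 → clamp → 255
B: 45×1.5 = 67.5 → round → 68
= RGB(120, 255, 68)


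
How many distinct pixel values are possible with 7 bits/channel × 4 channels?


Total bits = 7 bits/channel × 4 channels = 28 bits
Distinct pixel values = 2^28
= 268,435,456 pixel values


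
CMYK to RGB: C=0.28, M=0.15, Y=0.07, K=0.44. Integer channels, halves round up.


R = 255 × (1-C) × (1-K) = 255 × 0.72 × 0.56 = 102.816 → 103
G = 255 × (1-M) × (1-K) = 255 × 0.85 × 0.56 = 121.38 → 121
B = 255 × (1-Y) × (1-K) = 255 × 0.93 × 0.56 = 132.804 → 133
= RGB(103, 121, 133)


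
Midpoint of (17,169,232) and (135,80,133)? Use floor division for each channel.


Midpoint: each channel = ⌊(C₁+C₂)/2⌋
R: ⌊(17+135)/2⌋ = 76
G: ⌊(169+80)/2⌋ = 124
B: ⌊(232+133)/2⌋ = 182
= RGB(76, 124, 182)


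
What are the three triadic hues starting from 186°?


Triadic: equally spaced at 120° intervals
H1 = 186°
H2 = (186 + 120) mod 360 = 306°
H3 = (186 + 240) mod 360 = 66°
Triadic = 186°, 306°, 66°


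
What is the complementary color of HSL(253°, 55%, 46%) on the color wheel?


Complement = opposite side of color wheel = hue + 180°
H' = (253 + 180) mod 360 = 73°
S and L unchanged.
= HSL(73°, 55%, 46%)


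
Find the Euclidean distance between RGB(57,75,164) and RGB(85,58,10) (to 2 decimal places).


d = √[(R₁-R₂)² + (G₁-G₂)² + (B₁-B₂)²]
d = √[(57-85)² + (75-58)² + (164-10)²]
d = √[784 + 289 + 23716]
d = √24789
d ≈ 157.45


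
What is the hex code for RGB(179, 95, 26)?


R = 179 → B3 (hex)
G = 95 → 5F (hex)
B = 26 → 1A (hex)
Hex = #B35F1A


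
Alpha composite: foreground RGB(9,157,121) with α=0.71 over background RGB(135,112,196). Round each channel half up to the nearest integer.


C = α×F + (1-α)×B, with 1-α = 0.29
R: 0.71×9 + 0.29×135 = 6.39 + 39.15 = 45.54 → 46
G: 0.71×157 + 0.29×112 = 111.47 + 32.48 = 143.95 → 144
B: 0.71×121 + 0.29×196 = 85.91 + 56.84 = 142.75 → 143
= RGB(46, 144, 143)


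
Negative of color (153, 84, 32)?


Invert: (255-R, 255-G, 255-B)
R: 255-153 = 102
G: 255-84 = 171
B: 255-32 = 223
= RGB(102, 171, 223)


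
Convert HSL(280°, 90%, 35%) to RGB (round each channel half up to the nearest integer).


H=280°, S=0.90, L=0.35
C = (1-|2L-1|)×S = (1-|-0.30|)×0.90 = 0.63
H' = H/60 = 280/60 ≈ 4.6667; X = C×(1-|H' mod 2 - 1|) = 0.42
m = L - C/2 = 0.35 - 0.315 = 0.035
Sector ⌊H'⌋ = 4 → (R',G',B') = (0.42, 0.0, 0.63)
RGB = ((R'+m)×255, (G'+m)×255, (B'+m)×255) = (116.025, 8.925, 169.575)
Round half up → RGB(116, 9, 170)


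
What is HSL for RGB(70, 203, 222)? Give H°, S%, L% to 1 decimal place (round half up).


Normalize: R'=70/255≈0.2745, G'=203/255≈0.7961, B'=222/255≈0.8706
Max=222/255, Min=70/255, Δ=Max-Min=152/255
L = (Max+Min)/2 = (222+70)/510 = 292/510 = 0.57254… → L = 57.3%
L > 0.5 → S = Δ/(2-Max-Min) = 152/(510-222-70) = 152/218 = 0.69724… → S = 69.7%
(the 1/255 factors cancel in S and H, so raw channel differences can be used)
Max is B' → H = 60 × ((R-G)/Δ + 4) = 60 × ((70-203)/152 + 4)
  -133/152 + 4 = -0.875 + 4 = 3.125
  H = 60 × 3.125 = 187.5° → H = 187.5°
= HSL(187.5°, 69.7%, 57.3%)


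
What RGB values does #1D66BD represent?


1D → 29 (R)
66 → 102 (G)
BD → 189 (B)
= RGB(29, 102, 189)


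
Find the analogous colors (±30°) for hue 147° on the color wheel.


Base hue: 147°
Left analog: (147 - 30) mod 360 = 117°
Right analog: (147 + 30) mod 360 = 177°
Analogous hues = 117° and 177°


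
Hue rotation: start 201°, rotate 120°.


New hue = (H + rotation) mod 360
New hue = (201 + 120) mod 360
= 321 mod 360
= 321°


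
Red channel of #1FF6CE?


Color: #1FF6CE
R = 1F = 31
G = F6 = 246
B = CE = 206
Red = 31


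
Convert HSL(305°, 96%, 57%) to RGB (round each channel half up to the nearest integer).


H=305°, S=0.96, L=0.57
C = (1-|2L-1|)×S = (1-|0.14|)×0.96 = 0.8256
H' = H/60 = 305/60 ≈ 5.0833; X = C×(1-|H' mod 2 - 1|) = 0.7568
m = L - C/2 = 0.57 - 0.4128 = 0.1572
Sector ⌊H'⌋ = 5 → (R',G',B') = (0.8256, 0.0, 0.7568)
RGB = ((R'+m)×255, (G'+m)×255, (B'+m)×255) = (250.614, 40.086, 233.07)
Round half up → RGB(251, 40, 233)


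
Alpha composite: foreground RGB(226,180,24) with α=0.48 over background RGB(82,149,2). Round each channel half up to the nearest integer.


C = α×F + (1-α)×B, with 1-α = 0.52
R: 0.48×226 + 0.52×82 = 108.48 + 42.64 = 151.12 → 151
G: 0.48×180 + 0.52×149 = 86.40 + 77.48 = 163.88 → 164
B: 0.48×24 + 0.52×2 = 11.52 + 1.04 = 12.56 → 13
= RGB(151, 164, 13)


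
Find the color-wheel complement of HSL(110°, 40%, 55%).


Complement = opposite side of color wheel = hue + 180°
H' = (110 + 180) mod 360 = 290°
S and L unchanged.
= HSL(290°, 40%, 55%)


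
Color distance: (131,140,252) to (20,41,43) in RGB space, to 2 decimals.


d = √[(R₁-R₂)² + (G₁-G₂)² + (B₁-B₂)²]
d = √[(131-20)² + (140-41)² + (252-43)²]
d = √[12321 + 9801 + 43681]
d = √65803
d ≈ 256.52


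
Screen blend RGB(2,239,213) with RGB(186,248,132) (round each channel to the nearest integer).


Screen: C = 255 - (255-A)×(255-B)/255, rounded to nearest integer
R: 255 - (255-2)×(255-186)/255 = 255 - 17457/255 ≈ 255 - 68.459 = 186.541 → 187
G: 255 - (255-239)×(255-248)/255 = 255 - 112/255 ≈ 255 - 0.439 = 254.561 → 255
B: 255 - (255-213)×(255-132)/255 = 255 - 5166/255 ≈ 255 - 20.259 = 234.741 → 235
= RGB(187, 255, 235)


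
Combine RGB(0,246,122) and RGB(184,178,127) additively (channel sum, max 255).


Additive: each channel = min(255, C₁+C₂)
R: 0+184 = 184 → 184
G: 246+178 = 424 → 255
B: 122+127 = 249 → 249
= RGB(184, 255, 249)


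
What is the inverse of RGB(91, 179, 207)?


Invert: (255-R, 255-G, 255-B)
R: 255-91 = 164
G: 255-179 = 76
B: 255-207 = 48
= RGB(164, 76, 48)


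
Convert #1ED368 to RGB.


1E → 30 (R)
D3 → 211 (G)
68 → 104 (B)
= RGB(30, 211, 104)


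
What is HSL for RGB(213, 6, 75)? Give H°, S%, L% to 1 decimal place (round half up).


Normalize: R'=213/255≈0.8353, G'=6/255≈0.0235, B'=75/255≈0.2941
Max=213/255, Min=6/255, Δ=Max-Min=207/255
L = (Max+Min)/2 = (213+6)/510 = 219/510 = 0.42941… → L = 42.9%
L ≤ 0.5 → S = Δ/(Max+Min) = 207/(213+6) = 207/219 = 0.94520… → S = 94.5%
(the 1/255 factors cancel in S and H, so raw channel differences can be used)
Max is R' → H = 60 × (((G-B)/Δ) mod 6) = 60 × (((6-75)/207) mod 6)
  (-69)/207 = -0.3333…; negative, so add 6 → 5.6666…
  H = 60 × 5.6666… = 340° → H = 340.0°
= HSL(340.0°, 94.5%, 42.9%)


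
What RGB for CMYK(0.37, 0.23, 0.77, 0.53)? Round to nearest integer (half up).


R = 255 × (1-C) × (1-K) = 255 × 0.63 × 0.47 = 75.5055 → 76
G = 255 × (1-M) × (1-K) = 255 × 0.77 × 0.47 = 92.2845 → 92
B = 255 × (1-Y) × (1-K) = 255 × 0.23 × 0.47 = 27.5655 → 28
= RGB(76, 92, 28)


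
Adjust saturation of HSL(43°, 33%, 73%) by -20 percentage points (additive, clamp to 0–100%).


Original S = 33%
Adjustment = -20 percentage points
New S = 33 + (-20) = 13
Clamp to [0, 100] → 13
= HSL(43°, 13%, 73%)


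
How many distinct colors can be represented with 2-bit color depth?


Colors = 2^bits = 2^2
= 4 colors


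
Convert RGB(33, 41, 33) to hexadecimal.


R = 33 → 21 (hex)
G = 41 → 29 (hex)
B = 33 → 21 (hex)
Hex = #212921


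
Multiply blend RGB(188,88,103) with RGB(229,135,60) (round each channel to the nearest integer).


Multiply: C = A×B/255, rounded to nearest integer
R: 188×229/255 = 43052/255 ≈ 168.831 → 169
G: 88×135/255 = 11880/255 ≈ 46.588 → 47
B: 103×60/255 = 6180/255 ≈ 24.235 → 24
= RGB(169, 47, 24)


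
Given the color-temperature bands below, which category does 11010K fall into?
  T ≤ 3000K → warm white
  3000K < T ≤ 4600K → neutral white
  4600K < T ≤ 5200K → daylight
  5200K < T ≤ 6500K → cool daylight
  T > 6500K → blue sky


Temperature: 11010K
11010K > 6500K → blue sky
Classification: blue sky


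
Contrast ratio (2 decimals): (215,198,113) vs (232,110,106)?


Linearize each sRGB channel c=v/255: c/12.92 if c ≤ 0.04045 else ((c+0.055)/1.055)^2.4
L = 0.2126×R_lin + 0.7152×G_lin + 0.0722×B_lin
Color 1 (215,198,113):
  R=215: 215/255≈0.8431 > 0.04045 → ((0.8431+0.055)/1.055)^2.4 ≈ 0.67954
  G=198: 198/255≈0.7765 > 0.04045 → ((0.7765+0.055)/1.055)^2.4 ≈ 0.56471
  B=113: 113/255≈0.4431 > 0.04045 → ((0.4431+0.055)/1.055)^2.4 ≈ 0.16513
  L1 = 0.2126×0.67954 + 0.7152×0.56471 + 0.0722×0.16513 ≈ 0.56027
Color 2 (232,110,106):
  R=232: 232/255≈0.9098 > 0.04045 → ((0.9098+0.055)/1.055)^2.4 ≈ 0.80695
  G=110: 110/255≈0.4314 > 0.04045 → ((0.4314+0.055)/1.055)^2.4 ≈ 0.15593
  B=106: 106/255≈0.4157 > 0.04045 → ((0.4157+0.055)/1.055)^2.4 ≈ 0.14413
  L2 = 0.2126×0.80695 + 0.7152×0.15593 + 0.0722×0.14413 ≈ 0.29348
Lighter = 0.56027, Darker = 0.29348
Ratio = (L_lighter + 0.05) / (L_darker + 0.05)
Ratio = (0.56027 + 0.05) / (0.29348 + 0.05) = 0.61027 / 0.34348 ≈ 1.7767
Ratio ≈ 1.78:1


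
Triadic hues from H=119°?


Triadic: equally spaced at 120° intervals
H1 = 119°
H2 = (119 + 120) mod 360 = 239°
H3 = (119 + 240) mod 360 = 359°
Triadic = 119°, 239°, 359°


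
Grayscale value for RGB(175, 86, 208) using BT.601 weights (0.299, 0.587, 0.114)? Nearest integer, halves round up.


Gray = 0.299×R + 0.587×G + 0.114×B
Gray = 0.299×175 + 0.587×86 + 0.114×208
Gray = 52.325 + 50.482 + 23.712
Gray = 126.519 → round half up → 127
Gray = 127


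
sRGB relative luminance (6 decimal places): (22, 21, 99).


Linearize each channel (sRGB transfer function): c = v/255; c_lin = c/12.92 if c ≤ 0.04045, else ((c+0.055)/1.055)^2.4
  R: 22/255 ≈ 0.086275 > 0.04045 → ((0.086275+0.055)/1.055)^2.4 ≈ 0.008023
  G: 21/255 ≈ 0.082353 > 0.04045 → ((0.082353+0.055)/1.055)^2.4 ≈ 0.007499
  B: 99/255 ≈ 0.388235 > 0.04045 → ((0.388235+0.055)/1.055)^2.4 ≈ 0.124772
R_lin = 0.008023, G_lin = 0.007499, B_lin = 0.124772
L = 0.2126×R + 0.7152×G + 0.0722×B
L = 0.2126×0.008023 + 0.7152×0.007499 + 0.0722×0.124772
L ≈ 0.016078


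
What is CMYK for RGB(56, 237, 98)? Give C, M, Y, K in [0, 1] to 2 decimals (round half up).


R'=56/255≈0.2196, G'=237/255≈0.9294, B'=98/255≈0.3843
K = 1 - max(R',G',B') = 1 - 237/255 = 18/255 = 0.07058… → 0.07
(1-R'-K)/(1-K) simplifies to (max-R)/max with max = 237:
C = (237-56)/237 = 181/237 = 0.76371… → 0.76
M = (237-237)/237 = 0/237 = 0 → 0.00
Y = (237-98)/237 = 139/237 = 0.58649… → 0.59
= CMYK(0.76, 0.00, 0.59, 0.07)


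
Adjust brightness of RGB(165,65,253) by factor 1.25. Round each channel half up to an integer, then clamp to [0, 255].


Multiply each channel by 1.25, round half up, clamp to [0, 255]
R: 165×1.25 = 206.25 → round → 206
G: 65×1.25 = 81.25 → round → 81
B: 253×1.25 = 316.25 → round → 316 → clamp → 255
= RGB(206, 81, 255)


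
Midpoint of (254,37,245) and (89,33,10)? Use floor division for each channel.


Midpoint: each channel = ⌊(C₁+C₂)/2⌋
R: ⌊(254+89)/2⌋ = 171
G: ⌊(37+33)/2⌋ = 35
B: ⌊(245+10)/2⌋ = 127
= RGB(171, 35, 127)


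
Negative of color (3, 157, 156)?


Invert: (255-R, 255-G, 255-B)
R: 255-3 = 252
G: 255-157 = 98
B: 255-156 = 99
= RGB(252, 98, 99)


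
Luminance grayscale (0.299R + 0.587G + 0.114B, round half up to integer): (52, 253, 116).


Gray = 0.299×R + 0.587×G + 0.114×B
Gray = 0.299×52 + 0.587×253 + 0.114×116
Gray = 15.548 + 148.511 + 13.224
Gray = 177.283 → round half up → 177
Gray = 177


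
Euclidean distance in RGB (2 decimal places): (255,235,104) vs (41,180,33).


d = √[(R₁-R₂)² + (G₁-G₂)² + (B₁-B₂)²]
d = √[(255-41)² + (235-180)² + (104-33)²]
d = √[45796 + 3025 + 5041]
d = √53862
d ≈ 232.08


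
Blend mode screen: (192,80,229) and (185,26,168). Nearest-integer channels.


Screen: C = 255 - (255-A)×(255-B)/255, rounded to nearest integer
R: 255 - (255-192)×(255-185)/255 = 255 - 4410/255 ≈ 255 - 17.294 = 237.706 → 238
G: 255 - (255-80)×(255-26)/255 = 255 - 40075/255 ≈ 255 - 157.157 = 97.843 → 98
B: 255 - (255-229)×(255-168)/255 = 255 - 2262/255 ≈ 255 - 8.871 = 246.129 → 246
= RGB(238, 98, 246)


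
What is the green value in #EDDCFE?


Color: #EDDCFE
R = ED = 237
G = DC = 220
B = FE = 254
Green = 220


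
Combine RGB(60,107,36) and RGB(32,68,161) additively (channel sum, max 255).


Additive: each channel = min(255, C₁+C₂)
R: 60+32 = 92 → 92
G: 107+68 = 175 → 175
B: 36+161 = 197 → 197
= RGB(92, 175, 197)


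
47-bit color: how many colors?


Colors = 2^bits = 2^47
= 140,737,488,355,328 colors


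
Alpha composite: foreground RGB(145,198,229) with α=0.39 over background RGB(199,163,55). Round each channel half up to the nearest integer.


C = α×F + (1-α)×B, with 1-α = 0.61
R: 0.39×145 + 0.61×199 = 56.55 + 121.39 = 177.94 → 178
G: 0.39×198 + 0.61×163 = 77.22 + 99.43 = 176.65 → 177
B: 0.39×229 + 0.61×55 = 89.31 + 33.55 = 122.86 → 123
= RGB(178, 177, 123)


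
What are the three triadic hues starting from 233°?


Triadic: equally spaced at 120° intervals
H1 = 233°
H2 = (233 + 120) mod 360 = 353°
H3 = (233 + 240) mod 360 = 113°
Triadic = 233°, 353°, 113°


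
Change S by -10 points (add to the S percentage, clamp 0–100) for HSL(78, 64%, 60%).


Original S = 64%
Adjustment = -10 percentage points
New S = 64 + (-10) = 54
Clamp to [0, 100] → 54
= HSL(78°, 54%, 60%)


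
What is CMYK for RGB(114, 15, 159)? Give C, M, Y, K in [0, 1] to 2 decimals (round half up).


R'=114/255≈0.4471, G'=15/255≈0.0588, B'=159/255≈0.6235
K = 1 - max(R',G',B') = 1 - 159/255 = 96/255 = 0.37647… → 0.38
(1-R'-K)/(1-K) simplifies to (max-R)/max with max = 159:
C = (159-114)/159 = 45/159 = 0.28301… → 0.28
M = (159-15)/159 = 144/159 = 0.90566… → 0.91
Y = (159-159)/159 = 0/159 = 0 → 0.00
= CMYK(0.28, 0.91, 0.00, 0.38)


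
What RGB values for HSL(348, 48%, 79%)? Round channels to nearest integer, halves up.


H=348°, S=0.48, L=0.79
C = (1-|2L-1|)×S = (1-|0.58|)×0.48 = 0.2016
H' = H/60 = 348/60 ≈ 5.8000; X = C×(1-|H' mod 2 - 1|) = 0.04032
m = L - C/2 = 0.79 - 0.1008 = 0.6892
Sector ⌊H'⌋ = 5 → (R',G',B') = (0.2016, 0.0, 0.04032)
RGB = ((R'+m)×255, (G'+m)×255, (B'+m)×255) = (227.154, 175.746, 186.0276)
Round half up → RGB(227, 176, 186)


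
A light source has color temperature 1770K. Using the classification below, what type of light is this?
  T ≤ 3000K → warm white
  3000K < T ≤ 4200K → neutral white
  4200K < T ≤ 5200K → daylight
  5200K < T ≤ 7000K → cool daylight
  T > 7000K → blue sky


Temperature: 1770K
1770K ≤ 3000K → warm white
Classification: warm white


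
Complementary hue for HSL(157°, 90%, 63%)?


Complement = opposite side of color wheel = hue + 180°
H' = (157 + 180) mod 360 = 337°
S and L unchanged.
= HSL(337°, 90%, 63%)


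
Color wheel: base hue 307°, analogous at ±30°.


Base hue: 307°
Left analog: (307 - 30) mod 360 = 277°
Right analog: (307 + 30) mod 360 = 337°
Analogous hues = 277° and 337°


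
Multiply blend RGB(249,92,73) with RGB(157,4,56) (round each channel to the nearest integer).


Multiply: C = A×B/255, rounded to nearest integer
R: 249×157/255 = 39093/255 ≈ 153.306 → 153
G: 92×4/255 = 368/255 ≈ 1.443 → 1
B: 73×56/255 = 4088/255 ≈ 16.031 → 16
= RGB(153, 1, 16)


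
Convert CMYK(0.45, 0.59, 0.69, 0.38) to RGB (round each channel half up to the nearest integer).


R = 255 × (1-C) × (1-K) = 255 × 0.55 × 0.62 = 86.955 → 87
G = 255 × (1-M) × (1-K) = 255 × 0.41 × 0.62 = 64.821 → 65
B = 255 × (1-Y) × (1-K) = 255 × 0.31 × 0.62 = 49.011 → 49
= RGB(87, 65, 49)


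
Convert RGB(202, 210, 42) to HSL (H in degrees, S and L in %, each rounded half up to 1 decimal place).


Normalize: R'=202/255≈0.7922, G'=210/255≈0.8235, B'=42/255≈0.1647
Max=210/255, Min=42/255, Δ=Max-Min=168/255
L = (Max+Min)/2 = (210+42)/510 = 252/510 = 0.49411… → L = 49.4%
L ≤ 0.5 → S = Δ/(Max+Min) = 168/(210+42) = 168/252 = 0.66666… → S = 66.7%
(the 1/255 factors cancel in S and H, so raw channel differences can be used)
Max is G' → H = 60 × ((B-R)/Δ + 2) = 60 × ((42-202)/168 + 2)
  -160/168 + 2 = -0.9523… + 2 = 1.0476…
  H = 60 × 1.0476… = 62.857…° → H = 62.9°
= HSL(62.9°, 66.7%, 49.4%)


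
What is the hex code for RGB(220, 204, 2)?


R = 220 → DC (hex)
G = 204 → CC (hex)
B = 2 → 02 (hex)
Hex = #DCCC02


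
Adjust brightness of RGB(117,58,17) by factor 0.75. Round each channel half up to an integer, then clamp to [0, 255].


Multiply each channel by 0.75, round half up, clamp to [0, 255]
R: 117×0.75 = 87.75 → round → 88
G: 58×0.75 = 43.5 → round → 44
B: 17×0.75 = 12.75 → round → 13
= RGB(88, 44, 13)


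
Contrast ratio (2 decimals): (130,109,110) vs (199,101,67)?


Linearize each sRGB channel c=v/255: c/12.92 if c ≤ 0.04045 else ((c+0.055)/1.055)^2.4
L = 0.2126×R_lin + 0.7152×G_lin + 0.0722×B_lin
Color 1 (130,109,110):
  R=130: 130/255≈0.5098 > 0.04045 → ((0.5098+0.055)/1.055)^2.4 ≈ 0.22323
  G=109: 109/255≈0.4275 > 0.04045 → ((0.4275+0.055)/1.055)^2.4 ≈ 0.15293
  B=110: 110/255≈0.4314 > 0.04045 → ((0.4314+0.055)/1.055)^2.4 ≈ 0.15593
  L1 = 0.2126×0.22323 + 0.7152×0.15293 + 0.0722×0.15593 ≈ 0.16809
Color 2 (199,101,67):
  R=199: 199/255≈0.7804 > 0.04045 → ((0.7804+0.055)/1.055)^2.4 ≈ 0.57112
  G=101: 101/255≈0.3961 > 0.04045 → ((0.3961+0.055)/1.055)^2.4 ≈ 0.13014
  B=67: 67/255≈0.2627 > 0.04045 → ((0.2627+0.055)/1.055)^2.4 ≈ 0.05613
  L2 = 0.2126×0.57112 + 0.7152×0.13014 + 0.0722×0.05613 ≈ 0.21855
Lighter = 0.21855, Darker = 0.16809
Ratio = (L_lighter + 0.05) / (L_darker + 0.05)
Ratio = (0.21855 + 0.05) / (0.16809 + 0.05) = 0.26855 / 0.21809 ≈ 1.2314
Ratio ≈ 1.23:1


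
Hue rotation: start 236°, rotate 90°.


New hue = (H + rotation) mod 360
New hue = (236 + 90) mod 360
= 326 mod 360
= 326°


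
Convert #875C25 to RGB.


87 → 135 (R)
5C → 92 (G)
25 → 37 (B)
= RGB(135, 92, 37)


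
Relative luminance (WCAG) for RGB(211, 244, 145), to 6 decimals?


Linearize each channel (sRGB transfer function): c = v/255; c_lin = c/12.92 if c ≤ 0.04045, else ((c+0.055)/1.055)^2.4
  R: 211/255 ≈ 0.827451 > 0.04045 → ((0.827451+0.055)/1.055)^2.4 ≈ 0.651406
  G: 244/255 ≈ 0.956863 > 0.04045 → ((0.956863+0.055)/1.055)^2.4 ≈ 0.904661
  B: 145/255 ≈ 0.568627 > 0.04045 → ((0.568627+0.055)/1.055)^2.4 ≈ 0.283149
R_lin = 0.651406, G_lin = 0.904661, B_lin = 0.283149
L = 0.2126×R + 0.7152×G + 0.0722×B
L = 0.2126×0.651406 + 0.7152×0.904661 + 0.0722×0.283149
L ≈ 0.805946


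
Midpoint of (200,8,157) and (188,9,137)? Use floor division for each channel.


Midpoint: each channel = ⌊(C₁+C₂)/2⌋
R: ⌊(200+188)/2⌋ = 194
G: ⌊(8+9)/2⌋ = 8
B: ⌊(157+137)/2⌋ = 147
= RGB(194, 8, 147)


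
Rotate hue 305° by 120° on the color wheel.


New hue = (H + rotation) mod 360
New hue = (305 + 120) mod 360
= 425 mod 360
= 65°


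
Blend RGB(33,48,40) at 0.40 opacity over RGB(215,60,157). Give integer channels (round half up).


C = α×F + (1-α)×B, with 1-α = 0.60
R: 0.40×33 + 0.60×215 = 13.20 + 129.00 = 142.20 → 142
G: 0.40×48 + 0.60×60 = 19.20 + 36.00 = 55.20 → 55
B: 0.40×40 + 0.60×157 = 16.00 + 94.20 = 110.20 → 110
= RGB(142, 55, 110)


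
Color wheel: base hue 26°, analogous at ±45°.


Base hue: 26°
Left analog: (26 - 45) mod 360 = 341°
Right analog: (26 + 45) mod 360 = 71°
Analogous hues = 341° and 71°


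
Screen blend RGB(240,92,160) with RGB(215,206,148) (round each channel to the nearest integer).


Screen: C = 255 - (255-A)×(255-B)/255, rounded to nearest integer
R: 255 - (255-240)×(255-215)/255 = 255 - 600/255 ≈ 255 - 2.353 = 252.647 → 253
G: 255 - (255-92)×(255-206)/255 = 255 - 7987/255 ≈ 255 - 31.322 = 223.678 → 224
B: 255 - (255-160)×(255-148)/255 = 255 - 10165/255 ≈ 255 - 39.863 = 215.137 → 215
= RGB(253, 224, 215)


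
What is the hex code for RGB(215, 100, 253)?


R = 215 → D7 (hex)
G = 100 → 64 (hex)
B = 253 → FD (hex)
Hex = #D764FD


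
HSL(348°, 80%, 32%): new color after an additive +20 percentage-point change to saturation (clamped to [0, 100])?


Original S = 80%
Adjustment = +20 percentage points
New S = 80 + (20) = 100
Clamp to [0, 100] → 100
= HSL(348°, 100%, 32%)


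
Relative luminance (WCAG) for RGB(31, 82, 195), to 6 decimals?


Linearize each channel (sRGB transfer function): c = v/255; c_lin = c/12.92 if c ≤ 0.04045, else ((c+0.055)/1.055)^2.4
  R: 31/255 ≈ 0.121569 > 0.04045 → ((0.121569+0.055)/1.055)^2.4 ≈ 0.013702
  G: 82/255 ≈ 0.321569 > 0.04045 → ((0.321569+0.055)/1.055)^2.4 ≈ 0.084376
  B: 195/255 ≈ 0.764706 > 0.04045 → ((0.764706+0.055)/1.055)^2.4 ≈ 0.545724
R_lin = 0.013702, G_lin = 0.084376, B_lin = 0.545724
L = 0.2126×R + 0.7152×G + 0.0722×B
L = 0.2126×0.013702 + 0.7152×0.084376 + 0.0722×0.545724
L ≈ 0.102660


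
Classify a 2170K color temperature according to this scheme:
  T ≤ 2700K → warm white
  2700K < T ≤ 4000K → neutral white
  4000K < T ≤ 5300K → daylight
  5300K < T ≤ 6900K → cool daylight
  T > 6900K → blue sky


Temperature: 2170K
2170K ≤ 2700K → warm white
Classification: warm white


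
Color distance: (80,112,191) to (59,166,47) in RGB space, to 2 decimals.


d = √[(R₁-R₂)² + (G₁-G₂)² + (B₁-B₂)²]
d = √[(80-59)² + (112-166)² + (191-47)²]
d = √[441 + 2916 + 20736]
d = √24093
d ≈ 155.22


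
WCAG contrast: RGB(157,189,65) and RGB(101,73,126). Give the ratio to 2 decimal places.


Linearize each sRGB channel c=v/255: c/12.92 if c ≤ 0.04045 else ((c+0.055)/1.055)^2.4
L = 0.2126×R_lin + 0.7152×G_lin + 0.0722×B_lin
Color 1 (157,189,65):
  R=157: 157/255≈0.6157 > 0.04045 → ((0.6157+0.055)/1.055)^2.4 ≈ 0.33716
  G=189: 189/255≈0.7412 > 0.04045 → ((0.7412+0.055)/1.055)^2.4 ≈ 0.50888
  B=65: 65/255≈0.2549 > 0.04045 → ((0.2549+0.055)/1.055)^2.4 ≈ 0.05286
  L1 = 0.2126×0.33716 + 0.7152×0.50888 + 0.0722×0.05286 ≈ 0.43945
Color 2 (101,73,126):
  R=101: 101/255≈0.3961 > 0.04045 → ((0.3961+0.055)/1.055)^2.4 ≈ 0.13014
  G=73: 73/255≈0.2863 > 0.04045 → ((0.2863+0.055)/1.055)^2.4 ≈ 0.06663
  B=126: 126/255≈0.4941 > 0.04045 → ((0.4941+0.055)/1.055)^2.4 ≈ 0.20864
  L2 = 0.2126×0.13014 + 0.7152×0.06663 + 0.0722×0.20864 ≈ 0.09038
Lighter = 0.43945, Darker = 0.09038
Ratio = (L_lighter + 0.05) / (L_darker + 0.05)
Ratio = (0.43945 + 0.05) / (0.09038 + 0.05) = 0.48945 / 0.14038 ≈ 3.4866
Ratio ≈ 3.49:1


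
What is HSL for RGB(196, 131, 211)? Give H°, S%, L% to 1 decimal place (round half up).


Normalize: R'=196/255≈0.7686, G'=131/255≈0.5137, B'=211/255≈0.8275
Max=211/255, Min=131/255, Δ=Max-Min=80/255
L = (Max+Min)/2 = (211+131)/510 = 342/510 = 0.67058… → L = 67.1%
L > 0.5 → S = Δ/(2-Max-Min) = 80/(510-211-131) = 80/168 = 0.47619… → S = 47.6%
(the 1/255 factors cancel in S and H, so raw channel differences can be used)
Max is B' → H = 60 × ((R-G)/Δ + 4) = 60 × ((196-131)/80 + 4)
  65/80 + 4 = 0.8125 + 4 = 4.8125
  H = 60 × 4.8125 = 288.75° → H = 288.8°
= HSL(288.8°, 47.6%, 67.1%)


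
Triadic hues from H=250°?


Triadic: equally spaced at 120° intervals
H1 = 250°
H2 = (250 + 120) mod 360 = 10°
H3 = (250 + 240) mod 360 = 130°
Triadic = 250°, 10°, 130°


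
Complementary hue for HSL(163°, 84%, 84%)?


Complement = opposite side of color wheel = hue + 180°
H' = (163 + 180) mod 360 = 343°
S and L unchanged.
= HSL(343°, 84%, 84%)


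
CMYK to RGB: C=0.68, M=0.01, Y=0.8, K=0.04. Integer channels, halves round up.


R = 255 × (1-C) × (1-K) = 255 × 0.32 × 0.96 = 78.336 → 78
G = 255 × (1-M) × (1-K) = 255 × 0.99 × 0.96 = 242.352 → 242
B = 255 × (1-Y) × (1-K) = 255 × 0.20 × 0.96 = 48.96 → 49
= RGB(78, 242, 49)


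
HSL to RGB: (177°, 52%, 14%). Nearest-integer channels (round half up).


H=177°, S=0.52, L=0.14
C = (1-|2L-1|)×S = (1-|-0.72|)×0.52 = 0.1456
H' = H/60 = 177/60 ≈ 2.9500; X = C×(1-|H' mod 2 - 1|) = 0.13832
m = L - C/2 = 0.14 - 0.0728 = 0.0672
Sector ⌊H'⌋ = 2 → (R',G',B') = (0.0, 0.1456, 0.13832)
RGB = ((R'+m)×255, (G'+m)×255, (B'+m)×255) = (17.136, 54.264, 52.4076)
Round half up → RGB(17, 54, 52)


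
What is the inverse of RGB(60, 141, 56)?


Invert: (255-R, 255-G, 255-B)
R: 255-60 = 195
G: 255-141 = 114
B: 255-56 = 199
= RGB(195, 114, 199)


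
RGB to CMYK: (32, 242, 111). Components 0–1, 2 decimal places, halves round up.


R'=32/255≈0.1255, G'=242/255≈0.9490, B'=111/255≈0.4353
K = 1 - max(R',G',B') = 1 - 242/255 = 13/255 = 0.05098… → 0.05
(1-R'-K)/(1-K) simplifies to (max-R)/max with max = 242:
C = (242-32)/242 = 210/242 = 0.86776… → 0.87
M = (242-242)/242 = 0/242 = 0 → 0.00
Y = (242-111)/242 = 131/242 = 0.54132… → 0.54
= CMYK(0.87, 0.00, 0.54, 0.05)


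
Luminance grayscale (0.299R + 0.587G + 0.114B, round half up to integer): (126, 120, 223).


Gray = 0.299×R + 0.587×G + 0.114×B
Gray = 0.299×126 + 0.587×120 + 0.114×223
Gray = 37.674 + 70.440 + 25.422
Gray = 133.536 → round half up → 134
Gray = 134


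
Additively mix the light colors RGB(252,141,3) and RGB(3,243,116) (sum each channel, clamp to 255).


Additive: each channel = min(255, C₁+C₂)
R: 252+3 = 255 → 255
G: 141+243 = 384 → 255
B: 3+116 = 119 → 119
= RGB(255, 255, 119)


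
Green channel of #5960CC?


Color: #5960CC
R = 59 = 89
G = 60 = 96
B = CC = 204
Green = 96


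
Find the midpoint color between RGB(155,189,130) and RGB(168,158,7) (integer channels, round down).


Midpoint: each channel = ⌊(C₁+C₂)/2⌋
R: ⌊(155+168)/2⌋ = 161
G: ⌊(189+158)/2⌋ = 173
B: ⌊(130+7)/2⌋ = 68
= RGB(161, 173, 68)


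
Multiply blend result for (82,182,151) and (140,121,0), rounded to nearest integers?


Multiply: C = A×B/255, rounded to nearest integer
R: 82×140/255 = 11480/255 ≈ 45.020 → 45
G: 182×121/255 = 22022/255 ≈ 86.361 → 86
B: 151×0/255 = 0/255 ≈ 0.000 → 0
= RGB(45, 86, 0)


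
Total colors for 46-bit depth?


Colors = 2^bits = 2^46
= 70,368,744,177,664 colors


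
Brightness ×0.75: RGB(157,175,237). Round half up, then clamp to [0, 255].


Multiply each channel by 0.75, round half up, clamp to [0, 255]
R: 157×0.75 = 117.75 → round → 118
G: 175×0.75 = 131.25 → round → 131
B: 237×0.75 = 177.75 → round → 178
= RGB(118, 131, 178)


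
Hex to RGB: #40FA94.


40 → 64 (R)
FA → 250 (G)
94 → 148 (B)
= RGB(64, 250, 148)


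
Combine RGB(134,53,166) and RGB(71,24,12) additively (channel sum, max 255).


Additive: each channel = min(255, C₁+C₂)
R: 134+71 = 205 → 205
G: 53+24 = 77 → 77
B: 166+12 = 178 → 178
= RGB(205, 77, 178)


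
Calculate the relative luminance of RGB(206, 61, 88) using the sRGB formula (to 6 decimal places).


Linearize each channel (sRGB transfer function): c = v/255; c_lin = c/12.92 if c ≤ 0.04045, else ((c+0.055)/1.055)^2.4
  R: 206/255 ≈ 0.807843 > 0.04045 → ((0.807843+0.055)/1.055)^2.4 ≈ 0.617207
  G: 61/255 ≈ 0.239216 > 0.04045 → ((0.239216+0.055)/1.055)^2.4 ≈ 0.046665
  B: 88/255 ≈ 0.345098 > 0.04045 → ((0.345098+0.055)/1.055)^2.4 ≈ 0.097587
R_lin = 0.617207, G_lin = 0.046665, B_lin = 0.097587
L = 0.2126×R + 0.7152×G + 0.0722×B
L = 0.2126×0.617207 + 0.7152×0.046665 + 0.0722×0.097587
L ≈ 0.171639


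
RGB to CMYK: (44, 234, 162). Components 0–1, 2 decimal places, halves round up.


R'=44/255≈0.1725, G'=234/255≈0.9176, B'=162/255≈0.6353
K = 1 - max(R',G',B') = 1 - 234/255 = 21/255 = 0.08235… → 0.08
(1-R'-K)/(1-K) simplifies to (max-R)/max with max = 234:
C = (234-44)/234 = 190/234 = 0.81196… → 0.81
M = (234-234)/234 = 0/234 = 0 → 0.00
Y = (234-162)/234 = 72/234 = 0.30769… → 0.31
= CMYK(0.81, 0.00, 0.31, 0.08)
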